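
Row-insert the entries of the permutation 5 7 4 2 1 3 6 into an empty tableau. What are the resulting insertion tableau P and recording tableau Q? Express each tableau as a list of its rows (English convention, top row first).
P = [[1, 3, 6], [2, 7], [4], [5]], Q = [[1, 2, 7], [3, 6], [4], [5]]

Insert each entry of the permutation into P by Schensted row insertion, recording in Q the position of each new cell.

Insert 5: appended to row 1. P = [[5]], Q = [[1]].
Insert 7: appended to row 1. P = [[5, 7]], Q = [[1, 2]].
Insert 4: 4 bumps 5 from row 1; 5 starts row 2. P = [[4, 7], [5]], Q = [[1, 2], [3]].
Insert 2: 2 bumps 4 from row 1; 4 bumps 5 from row 2; 5 starts row 3. P = [[2, 7], [4], [5]], Q = [[1, 2], [3], [4]].
Insert 1: 1 bumps 2 from row 1; 2 bumps 4 from row 2; 4 bumps 5 from row 3; 5 starts row 4. P = [[1, 7], [2], [4], [5]], Q = [[1, 2], [3], [4], [5]].
Insert 3: 3 bumps 7 from row 1; 7 appends to row 2. P = [[1, 3], [2, 7], [4], [5]], Q = [[1, 2], [3, 6], [4], [5]].
Insert 6: appended to row 1. P = [[1, 3, 6], [2, 7], [4], [5]], Q = [[1, 2, 7], [3, 6], [4], [5]].

So P = [[1, 3, 6], [2, 7], [4], [5]], Q = [[1, 2, 7], [3, 6], [4], [5]].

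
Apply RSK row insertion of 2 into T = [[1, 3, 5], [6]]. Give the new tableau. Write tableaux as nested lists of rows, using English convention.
[[1, 2, 5], [3], [6]]

In row 1, 2 replaces 3 (the leftmost entry greater than 2); 3 is bumped to row 2. In row 2, 3 replaces 6 (the leftmost entry greater than 3); 6 is bumped to row 3. 6 starts a new row 3. The new tableau is [[1, 2, 5], [3], [6]].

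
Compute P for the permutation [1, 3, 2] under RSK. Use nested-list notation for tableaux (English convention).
P = [[1, 2], [3]]

Insert 1: appended to row 1. P = [[1]].
Insert 3: appended to row 1. P = [[1, 3]].
Insert 2: 2 bumps 3 from row 1; 3 starts row 2. P = [[1, 2], [3]].

So P = [[1, 2], [3]].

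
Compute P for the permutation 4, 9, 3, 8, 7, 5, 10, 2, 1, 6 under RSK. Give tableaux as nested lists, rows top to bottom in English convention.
Insert 4: appended to row 1. P = [[4]].
Insert 9: appended to row 1. P = [[4, 9]].
Insert 3: 3 bumps 4 from row 1; 4 starts row 2. P = [[3, 9], [4]].
Insert 8: 8 bumps 9 from row 1; 9 appends to row 2. P = [[3, 8], [4, 9]].
Insert 7: 7 bumps 8 from row 1; 8 bumps 9 from row 2; 9 starts row 3. P = [[3, 7], [4, 8], [9]].
Insert 5: 5 bumps 7 from row 1; 7 bumps 8 from row 2; 8 bumps 9 from row 3; 9 starts row 4. P = [[3, 5], [4, 7], [8], [9]].
Insert 10: appended to row 1. P = [[3, 5, 10], [4, 7], [8], [9]].
Insert 2: 2 bumps 3 from row 1; 3 bumps 4 from row 2; 4 bumps 8 from row 3; 8 bumps 9 from row 4; 9 starts row 5. P = [[2, 5, 10], [3, 7], [4], [8], [9]].
Insert 1: 1 bumps 2 from row 1; 2 bumps 3 from row 2; 3 bumps 4 from row 3; 4 bumps 8 from row 4; 8 bumps 9 from row 5; 9 starts row 6. P = [[1, 5, 10], [2, 7], [3], [4], [8], [9]].
Insert 6: 6 bumps 10 from row 1; 10 appends to row 2. P = [[1, 5, 6], [2, 7, 10], [3], [4], [8], [9]].

So P = [[1, 5, 6], [2, 7, 10], [3], [4], [8], [9]].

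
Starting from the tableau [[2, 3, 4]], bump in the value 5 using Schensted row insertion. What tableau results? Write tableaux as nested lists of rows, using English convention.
5 is larger than every entry of row 1, so it is appended to row 1. The new tableau is [[2, 3, 4, 5]].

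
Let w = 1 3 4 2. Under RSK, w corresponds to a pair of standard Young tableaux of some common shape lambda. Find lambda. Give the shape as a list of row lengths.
[3, 1]

Row-insert each entry into an empty tableau.

After inserting 1: P = [[1]].
After inserting 3: P = [[1, 3]].
After inserting 4: P = [[1, 3, 4]].
After inserting 2: P = [[1, 2, 4], [3]].

The final insertion tableau P = [[1, 2, 4], [3]] has shape [3, 1].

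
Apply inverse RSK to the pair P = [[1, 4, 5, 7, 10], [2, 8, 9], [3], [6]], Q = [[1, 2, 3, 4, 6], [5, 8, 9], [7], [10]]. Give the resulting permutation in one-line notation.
Reverse the RSK construction: for i from n down to 1, find the cell of Q containing i, remove the entry at that cell from P, and reverse-bump it up through P; the value ejected from row 1 is w(i).

Step i=10: Q has 10 at row 4, column 1; remove 6 from row 4 of P and reverse-bump: 6 enters row 3 and ejects 3; 3 enters row 2 and ejects 2; 2 enters row 1 and ejects 1. So w(10) = 1. P is now [[2, 4, 5, 7, 10], [3, 8, 9], [6]].
Step i=9: Q has 9 at row 2, column 3; remove 9 from row 2 of P and reverse-bump: 9 enters row 1 and ejects 7. So w(9) = 7. P is now [[2, 4, 5, 9, 10], [3, 8], [6]].
Step i=8: Q has 8 at row 2, column 2; remove 8 from row 2 of P and reverse-bump: 8 enters row 1 and ejects 5. So w(8) = 5. P is now [[2, 4, 8, 9, 10], [3], [6]].
Step i=7: Q has 7 at row 3, column 1; remove 6 from row 3 of P and reverse-bump: 6 enters row 2 and ejects 3; 3 enters row 1 and ejects 2. So w(7) = 2. P is now [[3, 4, 8, 9, 10], [6]].
Step i=6: Q has 6 at row 1, column 5; remove that cell from P, ejecting 10. So w(6) = 10. P is now [[3, 4, 8, 9], [6]].
Step i=5: Q has 5 at row 2, column 1; remove 6 from row 2 of P and reverse-bump: 6 enters row 1 and ejects 4. So w(5) = 4. P is now [[3, 6, 8, 9]].
Step i=4: Q has 4 at row 1, column 4; remove that cell from P, ejecting 9. So w(4) = 9. P is now [[3, 6, 8]].
Step i=3: Q has 3 at row 1, column 3; remove that cell from P, ejecting 8. So w(3) = 8. P is now [[3, 6]].
Step i=2: Q has 2 at row 1, column 2; remove that cell from P, ejecting 6. So w(2) = 6. P is now [[3]].
Step i=1: Q has 1 at row 1, column 1; remove that cell from P, ejecting 3. So w(1) = 3. P is now [].

So w = 3 6 8 9 4 10 2 5 7 1.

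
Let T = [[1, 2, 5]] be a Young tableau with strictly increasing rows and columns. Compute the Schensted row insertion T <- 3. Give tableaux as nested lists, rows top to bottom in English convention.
[[1, 2, 3], [5]]

In row 1, 3 replaces 5 (the leftmost entry greater than 3); 5 is bumped to row 2. 5 starts a new row 2. The new tableau is [[1, 2, 3], [5]].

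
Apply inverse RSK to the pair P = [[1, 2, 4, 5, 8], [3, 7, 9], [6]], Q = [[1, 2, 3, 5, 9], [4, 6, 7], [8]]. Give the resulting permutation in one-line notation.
1 6 7 3 9 4 5 2 8

Reverse RSK: for i = n, n-1, ..., 1, locate i in Q, remove the corresponding corner cell from P, and reverse-bump its entry up through P; the value ejected from row 1 is w(i).

So w = 1 6 7 3 9 4 5 2 8.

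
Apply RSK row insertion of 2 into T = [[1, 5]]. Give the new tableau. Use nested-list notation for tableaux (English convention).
[[1, 2], [5]]

In row 1, 2 replaces 5 (the leftmost entry greater than 2); 5 is bumped to row 2. 5 starts a new row 2. The new tableau is [[1, 2], [5]].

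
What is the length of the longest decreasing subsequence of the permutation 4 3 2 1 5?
4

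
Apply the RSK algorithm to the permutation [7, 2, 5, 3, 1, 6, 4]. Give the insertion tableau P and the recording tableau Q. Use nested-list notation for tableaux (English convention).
Insert each entry of the permutation into P by Schensted row insertion, recording in Q the position of each new cell.

Insert 7: appended to row 1. P = [[7]].
Insert 2: 2 bumps 7 from row 1; 7 starts row 2. P = [[2], [7]].
Insert 5: appended to row 1. P = [[2, 5], [7]].
Insert 3: 3 bumps 5 from row 1; 5 bumps 7 from row 2; 7 starts row 3. P = [[2, 3], [5], [7]].
Insert 1: 1 bumps 2 from row 1; 2 bumps 5 from row 2; 5 bumps 7 from row 3; 7 starts row 4. P = [[1, 3], [2], [5], [7]].
Insert 6: appended to row 1. P = [[1, 3, 6], [2], [5], [7]].
Insert 4: 4 bumps 6 from row 1; 6 appends to row 2. P = [[1, 3, 4], [2, 6], [5], [7]].

So P = [[1, 3, 4], [2, 6], [5], [7]], Q = [[1, 3, 6], [2, 7], [4], [5]].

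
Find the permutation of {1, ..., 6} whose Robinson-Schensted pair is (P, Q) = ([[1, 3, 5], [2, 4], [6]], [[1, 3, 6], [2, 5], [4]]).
Reverse the RSK construction: for i from n down to 1, find the cell of Q containing i, remove the entry at that cell from P, and reverse-bump it up through P; the value ejected from row 1 is w(i).

Step i=6: Q has 6 at row 1, column 3; remove that cell from P, ejecting 5. So w(6) = 5. P is now [[1, 3], [2, 4], [6]].
Step i=5: Q has 5 at row 2, column 2; remove 4 from row 2 of P and reverse-bump: 4 enters row 1 and ejects 3. So w(5) = 3. P is now [[1, 4], [2], [6]].
Step i=4: Q has 4 at row 3, column 1; remove 6 from row 3 of P and reverse-bump: 6 enters row 2 and ejects 2; 2 enters row 1 and ejects 1. So w(4) = 1. P is now [[2, 4], [6]].
Step i=3: Q has 3 at row 1, column 2; remove that cell from P, ejecting 4. So w(3) = 4. P is now [[2], [6]].
Step i=2: Q has 2 at row 2, column 1; remove 6 from row 2 of P and reverse-bump: 6 enters row 1 and ejects 2. So w(2) = 2. P is now [[6]].
Step i=1: Q has 1 at row 1, column 1; remove that cell from P, ejecting 6. So w(1) = 6. P is now [].

So w = 6 2 4 1 3 5.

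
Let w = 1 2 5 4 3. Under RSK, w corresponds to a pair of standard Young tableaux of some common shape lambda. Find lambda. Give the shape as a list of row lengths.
[3, 1, 1]

Row-insert each entry into an empty tableau.

After inserting 1: P = [[1]].
After inserting 2: P = [[1, 2]].
After inserting 5: P = [[1, 2, 5]].
After inserting 4: P = [[1, 2, 4], [5]].
After inserting 3: P = [[1, 2, 3], [4], [5]].

The final insertion tableau P = [[1, 2, 3], [4], [5]] has shape [3, 1, 1].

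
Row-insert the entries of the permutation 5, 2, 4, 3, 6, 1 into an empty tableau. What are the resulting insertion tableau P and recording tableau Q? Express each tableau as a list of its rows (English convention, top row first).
P = [[1, 3, 6], [2], [4], [5]], Q = [[1, 3, 5], [2], [4], [6]]

Insert each entry of the permutation into P by Schensted row insertion, recording in Q the position of each new cell.

After inserting 5: P = [[5]].
After inserting 2: P = [[2], [5]].
After inserting 4: P = [[2, 4], [5]].
After inserting 3: P = [[2, 3], [4], [5]].
After inserting 6: P = [[2, 3, 6], [4], [5]].
After inserting 1: P = [[1, 3, 6], [2], [4], [5]].

So P = [[1, 3, 6], [2], [4], [5]], Q = [[1, 3, 5], [2], [4], [6]].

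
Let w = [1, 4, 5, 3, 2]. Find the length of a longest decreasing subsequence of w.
3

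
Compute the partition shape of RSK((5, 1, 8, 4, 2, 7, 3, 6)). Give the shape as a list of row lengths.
Row-insert each entry into an empty tableau.

After inserting 5: P = [[5]].
After inserting 1: P = [[1], [5]].
After inserting 8: P = [[1, 8], [5]].
After inserting 4: P = [[1, 4], [5, 8]].
After inserting 2: P = [[1, 2], [4, 8], [5]].
After inserting 7: P = [[1, 2, 7], [4, 8], [5]].
After inserting 3: P = [[1, 2, 3], [4, 7], [5, 8]].
After inserting 6: P = [[1, 2, 3, 6], [4, 7], [5, 8]].

The final insertion tableau P = [[1, 2, 3, 6], [4, 7], [5, 8]] has shape [4, 2, 2].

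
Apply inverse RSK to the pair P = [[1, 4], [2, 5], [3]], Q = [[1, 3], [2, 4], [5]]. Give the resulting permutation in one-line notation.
3 2 5 4 1

Reverse the RSK construction: for i from n down to 1, find the cell of Q containing i, remove the entry at that cell from P, and reverse-bump it up through P; the value ejected from row 1 is w(i).

Step i=5: Q has 5 at row 3, column 1; remove 3 from row 3 of P and reverse-bump: 3 enters row 2 and ejects 2; 2 enters row 1 and ejects 1. So w(5) = 1. P is now [[2, 4], [3, 5]].
Step i=4: Q has 4 at row 2, column 2; remove 5 from row 2 of P and reverse-bump: 5 enters row 1 and ejects 4. So w(4) = 4. P is now [[2, 5], [3]].
Step i=3: Q has 3 at row 1, column 2; remove that cell from P, ejecting 5. So w(3) = 5. P is now [[2], [3]].
Step i=2: Q has 2 at row 2, column 1; remove 3 from row 2 of P and reverse-bump: 3 enters row 1 and ejects 2. So w(2) = 2. P is now [[3]].
Step i=1: Q has 1 at row 1, column 1; remove that cell from P, ejecting 3. So w(1) = 3. P is now [].

So w = 3 2 5 4 1.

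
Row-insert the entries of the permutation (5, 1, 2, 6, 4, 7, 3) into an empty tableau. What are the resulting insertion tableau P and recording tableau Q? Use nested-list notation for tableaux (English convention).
P = [[1, 2, 3, 7], [4, 6], [5]], Q = [[1, 3, 4, 6], [2, 5], [7]]

Insert each entry of the permutation into P by Schensted row insertion, recording in Q the position of each new cell.

Insert 5: appended to row 1. P = [[5]].
Insert 1: 1 bumps 5 from row 1; 5 starts row 2. P = [[1], [5]].
Insert 2: appended to row 1. P = [[1, 2], [5]].
Insert 6: appended to row 1. P = [[1, 2, 6], [5]].
Insert 4: 4 bumps 6 from row 1; 6 appends to row 2. P = [[1, 2, 4], [5, 6]].
Insert 7: appended to row 1. P = [[1, 2, 4, 7], [5, 6]].
Insert 3: 3 bumps 4 from row 1; 4 bumps 5 from row 2; 5 starts row 3. P = [[1, 2, 3, 7], [4, 6], [5]].

So P = [[1, 2, 3, 7], [4, 6], [5]], Q = [[1, 3, 4, 6], [2, 5], [7]].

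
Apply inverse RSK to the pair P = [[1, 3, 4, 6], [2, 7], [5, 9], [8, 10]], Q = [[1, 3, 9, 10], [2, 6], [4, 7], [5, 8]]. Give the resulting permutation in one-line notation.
Reverse the RSK construction: for i from n down to 1, find the cell of Q containing i, remove the entry at that cell from P, and reverse-bump it up through P; the value ejected from row 1 is w(i).

Step i=10: Q has 10 at row 1, column 4; remove that cell from P, ejecting 6. So w(10) = 6. P is now [[1, 3, 4], [2, 7], [5, 9], [8, 10]].
Step i=9: Q has 9 at row 1, column 3; remove that cell from P, ejecting 4. So w(9) = 4. P is now [[1, 3], [2, 7], [5, 9], [8, 10]].
Step i=8: Q has 8 at row 4, column 2; remove 10 from row 4 of P and reverse-bump: 10 enters row 3 and ejects 9; 9 enters row 2 and ejects 7; 7 enters row 1 and ejects 3. So w(8) = 3. P is now [[1, 7], [2, 9], [5, 10], [8]].
Step i=7: Q has 7 at row 3, column 2; remove 10 from row 3 of P and reverse-bump: 10 enters row 2 and ejects 9; 9 enters row 1 and ejects 7. So w(7) = 7. P is now [[1, 9], [2, 10], [5], [8]].
Step i=6: Q has 6 at row 2, column 2; remove 10 from row 2 of P and reverse-bump: 10 enters row 1 and ejects 9. So w(6) = 9. P is now [[1, 10], [2], [5], [8]].
Step i=5: Q has 5 at row 4, column 1; remove 8 from row 4 of P and reverse-bump: 8 enters row 3 and ejects 5; 5 enters row 2 and ejects 2; 2 enters row 1 and ejects 1. So w(5) = 1. P is now [[2, 10], [5], [8]].
Step i=4: Q has 4 at row 3, column 1; remove 8 from row 3 of P and reverse-bump: 8 enters row 2 and ejects 5; 5 enters row 1 and ejects 2. So w(4) = 2. P is now [[5, 10], [8]].
Step i=3: Q has 3 at row 1, column 2; remove that cell from P, ejecting 10. So w(3) = 10. P is now [[5], [8]].
Step i=2: Q has 2 at row 2, column 1; remove 8 from row 2 of P and reverse-bump: 8 enters row 1 and ejects 5. So w(2) = 5. P is now [[8]].
Step i=1: Q has 1 at row 1, column 1; remove that cell from P, ejecting 8. So w(1) = 8. P is now [].

So w = 8 5 10 2 1 9 7 3 4 6.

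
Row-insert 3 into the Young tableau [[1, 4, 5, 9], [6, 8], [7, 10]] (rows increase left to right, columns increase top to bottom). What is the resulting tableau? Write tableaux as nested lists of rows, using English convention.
[[1, 3, 5, 9], [4, 8], [6, 10], [7]]

In row 1, 3 replaces 4 (the leftmost entry greater than 3); 4 is bumped to row 2. In row 2, 4 replaces 6 (the leftmost entry greater than 4); 6 is bumped to row 3. In row 3, 6 replaces 7 (the leftmost entry greater than 6); 7 is bumped to row 4. 7 starts a new row 4. The new tableau is [[1, 3, 5, 9], [4, 8], [6, 10], [7]].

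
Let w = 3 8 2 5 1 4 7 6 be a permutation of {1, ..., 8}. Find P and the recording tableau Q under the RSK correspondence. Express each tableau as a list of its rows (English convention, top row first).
Insert each entry of the permutation into P by Schensted row insertion, recording in Q the position of each new cell.

Insert 3: appended to row 1. P = [[3]].
Insert 8: appended to row 1. P = [[3, 8]].
Insert 2: 2 bumps 3 from row 1; 3 starts row 2. P = [[2, 8], [3]].
Insert 5: 5 bumps 8 from row 1; 8 appends to row 2. P = [[2, 5], [3, 8]].
Insert 1: 1 bumps 2 from row 1; 2 bumps 3 from row 2; 3 starts row 3. P = [[1, 5], [2, 8], [3]].
Insert 4: 4 bumps 5 from row 1; 5 bumps 8 from row 2; 8 appends to row 3. P = [[1, 4], [2, 5], [3, 8]].
Insert 7: appended to row 1. P = [[1, 4, 7], [2, 5], [3, 8]].
Insert 6: 6 bumps 7 from row 1; 7 appends to row 2. P = [[1, 4, 6], [2, 5, 7], [3, 8]].

So P = [[1, 4, 6], [2, 5, 7], [3, 8]], Q = [[1, 2, 7], [3, 4, 8], [5, 6]].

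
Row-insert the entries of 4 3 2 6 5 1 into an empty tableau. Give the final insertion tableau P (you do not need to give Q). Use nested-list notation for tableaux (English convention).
Insert 4: appended to row 1. P = [[4]].
Insert 3: 3 bumps 4 from row 1; 4 starts row 2. P = [[3], [4]].
Insert 2: 2 bumps 3 from row 1; 3 bumps 4 from row 2; 4 starts row 3. P = [[2], [3], [4]].
Insert 6: appended to row 1. P = [[2, 6], [3], [4]].
Insert 5: 5 bumps 6 from row 1; 6 appends to row 2. P = [[2, 5], [3, 6], [4]].
Insert 1: 1 bumps 2 from row 1; 2 bumps 3 from row 2; 3 bumps 4 from row 3; 4 starts row 4. P = [[1, 5], [2, 6], [3], [4]].

So P = [[1, 5], [2, 6], [3], [4]].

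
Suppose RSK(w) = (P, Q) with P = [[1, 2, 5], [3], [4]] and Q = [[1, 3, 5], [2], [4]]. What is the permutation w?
Reverse the RSK construction: for i from n down to 1, find the cell of Q containing i, remove the entry at that cell from P, and reverse-bump it up through P; the value ejected from row 1 is w(i).

Step i=5: Q has 5 at row 1, column 3; remove that cell from P, ejecting 5. So w(5) = 5. P is now [[1, 2], [3], [4]].
Step i=4: Q has 4 at row 3, column 1; remove 4 from row 3 of P and reverse-bump: 4 enters row 2 and ejects 3; 3 enters row 1 and ejects 2. So w(4) = 2. P is now [[1, 3], [4]].
Step i=3: Q has 3 at row 1, column 2; remove that cell from P, ejecting 3. So w(3) = 3. P is now [[1], [4]].
Step i=2: Q has 2 at row 2, column 1; remove 4 from row 2 of P and reverse-bump: 4 enters row 1 and ejects 1. So w(2) = 1. P is now [[4]].
Step i=1: Q has 1 at row 1, column 1; remove that cell from P, ejecting 4. So w(1) = 4. P is now [].

So w = 4 1 3 2 5.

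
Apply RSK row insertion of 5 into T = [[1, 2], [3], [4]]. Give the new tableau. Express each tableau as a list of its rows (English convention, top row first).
[[1, 2, 5], [3], [4]]

5 is larger than every entry of row 1, so it is appended to row 1. The new tableau is [[1, 2, 5], [3], [4]].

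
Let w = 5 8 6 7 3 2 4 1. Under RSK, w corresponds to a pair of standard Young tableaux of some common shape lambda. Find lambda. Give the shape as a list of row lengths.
[3, 2, 1, 1, 1]

Row-insert each entry into an empty tableau.

After inserting 5: P = [[5]].
After inserting 8: P = [[5, 8]].
After inserting 6: P = [[5, 6], [8]].
After inserting 7: P = [[5, 6, 7], [8]].
After inserting 3: P = [[3, 6, 7], [5], [8]].
After inserting 2: P = [[2, 6, 7], [3], [5], [8]].
After inserting 4: P = [[2, 4, 7], [3, 6], [5], [8]].
After inserting 1: P = [[1, 4, 7], [2, 6], [3], [5], [8]].

The final insertion tableau P = [[1, 4, 7], [2, 6], [3], [5], [8]] has shape [3, 2, 1, 1, 1].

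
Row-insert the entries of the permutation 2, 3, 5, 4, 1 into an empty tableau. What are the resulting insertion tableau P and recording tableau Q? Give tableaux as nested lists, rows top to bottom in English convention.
P = [[1, 3, 4], [2], [5]], Q = [[1, 2, 3], [4], [5]]

Insert each entry of the permutation into P by Schensted row insertion, recording in Q the position of each new cell.

Insert 2: appended to row 1. P = [[2]].
Insert 3: appended to row 1. P = [[2, 3]].
Insert 5: appended to row 1. P = [[2, 3, 5]].
Insert 4: 4 bumps 5 from row 1; 5 starts row 2. P = [[2, 3, 4], [5]].
Insert 1: 1 bumps 2 from row 1; 2 bumps 5 from row 2; 5 starts row 3. P = [[1, 3, 4], [2], [5]].

So P = [[1, 3, 4], [2], [5]], Q = [[1, 2, 3], [4], [5]].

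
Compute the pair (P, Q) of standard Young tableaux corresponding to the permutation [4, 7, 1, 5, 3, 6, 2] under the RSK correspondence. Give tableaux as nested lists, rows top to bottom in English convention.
P = [[1, 2, 6], [3, 5], [4], [7]], Q = [[1, 2, 6], [3, 4], [5], [7]]

Insert each entry of the permutation into P by Schensted row insertion, recording in Q the position of each new cell.

Insert 4: appended to row 1. P = [[4]].
Insert 7: appended to row 1. P = [[4, 7]].
Insert 1: 1 bumps 4 from row 1; 4 starts row 2. P = [[1, 7], [4]].
Insert 5: 5 bumps 7 from row 1; 7 appends to row 2. P = [[1, 5], [4, 7]].
Insert 3: 3 bumps 5 from row 1; 5 bumps 7 from row 2; 7 starts row 3. P = [[1, 3], [4, 5], [7]].
Insert 6: appended to row 1. P = [[1, 3, 6], [4, 5], [7]].
Insert 2: 2 bumps 3 from row 1; 3 bumps 4 from row 2; 4 bumps 7 from row 3; 7 starts row 4. P = [[1, 2, 6], [3, 5], [4], [7]].

So P = [[1, 2, 6], [3, 5], [4], [7]], Q = [[1, 2, 6], [3, 4], [5], [7]].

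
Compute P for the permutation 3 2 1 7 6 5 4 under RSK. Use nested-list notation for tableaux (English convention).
Insert 3: appended to row 1. P = [[3]].
Insert 2: 2 bumps 3 from row 1; 3 starts row 2. P = [[2], [3]].
Insert 1: 1 bumps 2 from row 1; 2 bumps 3 from row 2; 3 starts row 3. P = [[1], [2], [3]].
Insert 7: appended to row 1. P = [[1, 7], [2], [3]].
Insert 6: 6 bumps 7 from row 1; 7 appends to row 2. P = [[1, 6], [2, 7], [3]].
Insert 5: 5 bumps 6 from row 1; 6 bumps 7 from row 2; 7 appends to row 3. P = [[1, 5], [2, 6], [3, 7]].
Insert 4: 4 bumps 5 from row 1; 5 bumps 6 from row 2; 6 bumps 7 from row 3; 7 starts row 4. P = [[1, 4], [2, 5], [3, 6], [7]].

So P = [[1, 4], [2, 5], [3, 6], [7]].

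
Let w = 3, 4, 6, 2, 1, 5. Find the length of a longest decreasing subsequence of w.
3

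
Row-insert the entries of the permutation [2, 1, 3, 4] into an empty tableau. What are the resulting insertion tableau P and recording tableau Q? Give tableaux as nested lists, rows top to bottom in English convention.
Insert each entry of the permutation into P by Schensted row insertion, recording in Q the position of each new cell.

Insert 2: appended to row 1. P = [[2]].
Insert 1: 1 bumps 2 from row 1; 2 starts row 2. P = [[1], [2]].
Insert 3: appended to row 1. P = [[1, 3], [2]].
Insert 4: appended to row 1. P = [[1, 3, 4], [2]].

So P = [[1, 3, 4], [2]], Q = [[1, 3, 4], [2]].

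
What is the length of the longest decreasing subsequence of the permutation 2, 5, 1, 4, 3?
3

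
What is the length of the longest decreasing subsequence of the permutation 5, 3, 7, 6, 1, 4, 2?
4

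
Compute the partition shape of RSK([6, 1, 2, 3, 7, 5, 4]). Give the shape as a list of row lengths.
RSK row insertion gives P = [[1, 2, 3, 4], [5, 7], [6]], which has shape [4, 2, 1].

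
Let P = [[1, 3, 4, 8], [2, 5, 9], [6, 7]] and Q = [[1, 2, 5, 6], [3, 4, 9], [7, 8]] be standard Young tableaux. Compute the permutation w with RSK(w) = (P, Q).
6 7 2 3 5 9 1 4 8

Reverse the RSK construction: for i from n down to 1, find the cell of Q containing i, remove the entry at that cell from P, and reverse-bump it up through P; the value ejected from row 1 is w(i).

Step i=9: Q has 9 at row 2, column 3; remove 9 from row 2 of P and reverse-bump: 9 enters row 1 and ejects 8. So w(9) = 8. P is now [[1, 3, 4, 9], [2, 5], [6, 7]].
Step i=8: Q has 8 at row 3, column 2; remove 7 from row 3 of P and reverse-bump: 7 enters row 2 and ejects 5; 5 enters row 1 and ejects 4. So w(8) = 4. P is now [[1, 3, 5, 9], [2, 7], [6]].
Step i=7: Q has 7 at row 3, column 1; remove 6 from row 3 of P and reverse-bump: 6 enters row 2 and ejects 2; 2 enters row 1 and ejects 1. So w(7) = 1. P is now [[2, 3, 5, 9], [6, 7]].
Step i=6: Q has 6 at row 1, column 4; remove that cell from P, ejecting 9. So w(6) = 9. P is now [[2, 3, 5], [6, 7]].
Step i=5: Q has 5 at row 1, column 3; remove that cell from P, ejecting 5. So w(5) = 5. P is now [[2, 3], [6, 7]].
Step i=4: Q has 4 at row 2, column 2; remove 7 from row 2 of P and reverse-bump: 7 enters row 1 and ejects 3. So w(4) = 3. P is now [[2, 7], [6]].
Step i=3: Q has 3 at row 2, column 1; remove 6 from row 2 of P and reverse-bump: 6 enters row 1 and ejects 2. So w(3) = 2. P is now [[6, 7]].
Step i=2: Q has 2 at row 1, column 2; remove that cell from P, ejecting 7. So w(2) = 7. P is now [[6]].
Step i=1: Q has 1 at row 1, column 1; remove that cell from P, ejecting 6. So w(1) = 6. P is now [].

So w = 6 7 2 3 5 9 1 4 8.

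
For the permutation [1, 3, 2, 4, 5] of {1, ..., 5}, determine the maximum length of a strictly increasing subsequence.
4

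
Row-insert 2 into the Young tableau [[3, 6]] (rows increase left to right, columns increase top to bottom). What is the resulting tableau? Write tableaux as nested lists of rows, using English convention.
[[2, 6], [3]]

In row 1, 2 replaces 3 (the leftmost entry greater than 2); 3 is bumped to row 2. 3 starts a new row 2. The new tableau is [[2, 6], [3]].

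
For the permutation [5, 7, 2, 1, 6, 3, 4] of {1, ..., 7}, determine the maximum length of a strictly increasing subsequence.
3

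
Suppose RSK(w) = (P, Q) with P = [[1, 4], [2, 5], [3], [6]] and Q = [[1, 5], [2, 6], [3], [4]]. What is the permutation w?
6 3 2 1 5 4

Reverse RSK: for i = n, n-1, ..., 1, locate i in Q, remove the corresponding corner cell from P, and reverse-bump its entry up through P; the value ejected from row 1 is w(i).

So w = 6 3 2 1 5 4.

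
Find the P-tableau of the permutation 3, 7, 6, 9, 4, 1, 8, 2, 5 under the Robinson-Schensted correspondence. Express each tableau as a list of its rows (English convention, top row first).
P = [[1, 2, 5], [3, 4, 8], [6, 9], [7]]

Insert 3: appended to row 1. P = [[3]].
Insert 7: appended to row 1. P = [[3, 7]].
Insert 6: 6 bumps 7 from row 1; 7 starts row 2. P = [[3, 6], [7]].
Insert 9: appended to row 1. P = [[3, 6, 9], [7]].
Insert 4: 4 bumps 6 from row 1; 6 bumps 7 from row 2; 7 starts row 3. P = [[3, 4, 9], [6], [7]].
Insert 1: 1 bumps 3 from row 1; 3 bumps 6 from row 2; 6 bumps 7 from row 3; 7 starts row 4. P = [[1, 4, 9], [3], [6], [7]].
Insert 8: 8 bumps 9 from row 1; 9 appends to row 2. P = [[1, 4, 8], [3, 9], [6], [7]].
Insert 2: 2 bumps 4 from row 1; 4 bumps 9 from row 2; 9 appends to row 3. P = [[1, 2, 8], [3, 4], [6, 9], [7]].
Insert 5: 5 bumps 8 from row 1; 8 appends to row 2. P = [[1, 2, 5], [3, 4, 8], [6, 9], [7]].

So P = [[1, 2, 5], [3, 4, 8], [6, 9], [7]].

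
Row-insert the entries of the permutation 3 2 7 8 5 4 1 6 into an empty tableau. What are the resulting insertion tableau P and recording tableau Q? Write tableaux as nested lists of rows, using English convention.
P = [[1, 4, 6], [2, 5, 8], [3], [7]], Q = [[1, 3, 4], [2, 5, 8], [6], [7]]

Insert each entry of the permutation into P by Schensted row insertion, recording in Q the position of each new cell.

Insert 3: appended to row 1. P = [[3]], Q = [[1]].
Insert 2: 2 bumps 3 from row 1; 3 starts row 2. P = [[2], [3]], Q = [[1], [2]].
Insert 7: appended to row 1. P = [[2, 7], [3]], Q = [[1, 3], [2]].
Insert 8: appended to row 1. P = [[2, 7, 8], [3]], Q = [[1, 3, 4], [2]].
Insert 5: 5 bumps 7 from row 1; 7 appends to row 2. P = [[2, 5, 8], [3, 7]], Q = [[1, 3, 4], [2, 5]].
Insert 4: 4 bumps 5 from row 1; 5 bumps 7 from row 2; 7 starts row 3. P = [[2, 4, 8], [3, 5], [7]], Q = [[1, 3, 4], [2, 5], [6]].
Insert 1: 1 bumps 2 from row 1; 2 bumps 3 from row 2; 3 bumps 7 from row 3; 7 starts row 4. P = [[1, 4, 8], [2, 5], [3], [7]], Q = [[1, 3, 4], [2, 5], [6], [7]].
Insert 6: 6 bumps 8 from row 1; 8 appends to row 2. P = [[1, 4, 6], [2, 5, 8], [3], [7]], Q = [[1, 3, 4], [2, 5, 8], [6], [7]].

So P = [[1, 4, 6], [2, 5, 8], [3], [7]], Q = [[1, 3, 4], [2, 5, 8], [6], [7]].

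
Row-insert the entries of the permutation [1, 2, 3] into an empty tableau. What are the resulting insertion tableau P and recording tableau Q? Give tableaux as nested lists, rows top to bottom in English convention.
P = [[1, 2, 3]], Q = [[1, 2, 3]]

Insert each entry of the permutation into P by Schensted row insertion, recording in Q the position of each new cell.

Insert 1: appended to row 1. P = [[1]].
Insert 2: appended to row 1. P = [[1, 2]].
Insert 3: appended to row 1. P = [[1, 2, 3]].

So P = [[1, 2, 3]], Q = [[1, 2, 3]].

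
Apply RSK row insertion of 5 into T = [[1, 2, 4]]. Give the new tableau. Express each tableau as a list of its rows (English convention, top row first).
5 is larger than every entry of row 1, so it is appended to row 1. The new tableau is [[1, 2, 4, 5]].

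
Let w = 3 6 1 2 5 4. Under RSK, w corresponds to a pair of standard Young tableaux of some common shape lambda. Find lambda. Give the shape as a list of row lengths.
[3, 2, 1]

Row-insert each entry into an empty tableau.

After inserting 3: P = [[3]].
After inserting 6: P = [[3, 6]].
After inserting 1: P = [[1, 6], [3]].
After inserting 2: P = [[1, 2], [3, 6]].
After inserting 5: P = [[1, 2, 5], [3, 6]].
After inserting 4: P = [[1, 2, 4], [3, 5], [6]].

The final insertion tableau P = [[1, 2, 4], [3, 5], [6]] has shape [3, 2, 1].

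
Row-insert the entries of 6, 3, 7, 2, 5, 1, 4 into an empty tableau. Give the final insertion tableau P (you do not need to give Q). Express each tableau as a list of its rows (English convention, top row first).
P = [[1, 4], [2, 5], [3, 7], [6]]

Insert 6: appended to row 1. P = [[6]].
Insert 3: 3 bumps 6 from row 1; 6 starts row 2. P = [[3], [6]].
Insert 7: appended to row 1. P = [[3, 7], [6]].
Insert 2: 2 bumps 3 from row 1; 3 bumps 6 from row 2; 6 starts row 3. P = [[2, 7], [3], [6]].
Insert 5: 5 bumps 7 from row 1; 7 appends to row 2. P = [[2, 5], [3, 7], [6]].
Insert 1: 1 bumps 2 from row 1; 2 bumps 3 from row 2; 3 bumps 6 from row 3; 6 starts row 4. P = [[1, 5], [2, 7], [3], [6]].
Insert 4: 4 bumps 5 from row 1; 5 bumps 7 from row 2; 7 appends to row 3. P = [[1, 4], [2, 5], [3, 7], [6]].

So P = [[1, 4], [2, 5], [3, 7], [6]].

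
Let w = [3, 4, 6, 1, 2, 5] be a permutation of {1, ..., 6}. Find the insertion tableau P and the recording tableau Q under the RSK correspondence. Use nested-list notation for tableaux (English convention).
P = [[1, 2, 5], [3, 4, 6]], Q = [[1, 2, 3], [4, 5, 6]]

Insert each entry of the permutation into P by Schensted row insertion, recording in Q the position of each new cell.

Insert 3: appended to row 1. P = [[3]], Q = [[1]].
Insert 4: appended to row 1. P = [[3, 4]], Q = [[1, 2]].
Insert 6: appended to row 1. P = [[3, 4, 6]], Q = [[1, 2, 3]].
Insert 1: 1 bumps 3 from row 1; 3 starts row 2. P = [[1, 4, 6], [3]], Q = [[1, 2, 3], [4]].
Insert 2: 2 bumps 4 from row 1; 4 appends to row 2. P = [[1, 2, 6], [3, 4]], Q = [[1, 2, 3], [4, 5]].
Insert 5: 5 bumps 6 from row 1; 6 appends to row 2. P = [[1, 2, 5], [3, 4, 6]], Q = [[1, 2, 3], [4, 5, 6]].

So P = [[1, 2, 5], [3, 4, 6]], Q = [[1, 2, 3], [4, 5, 6]].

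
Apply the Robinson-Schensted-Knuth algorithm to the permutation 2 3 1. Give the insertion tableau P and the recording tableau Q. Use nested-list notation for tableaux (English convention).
P = [[1, 3], [2]], Q = [[1, 2], [3]]

Insert each entry of the permutation into P by Schensted row insertion, recording in Q the position of each new cell.

Insert 2: appended to row 1. P = [[2]].
Insert 3: appended to row 1. P = [[2, 3]].
Insert 1: 1 bumps 2 from row 1; 2 starts row 2. P = [[1, 3], [2]].

So P = [[1, 3], [2]], Q = [[1, 2], [3]].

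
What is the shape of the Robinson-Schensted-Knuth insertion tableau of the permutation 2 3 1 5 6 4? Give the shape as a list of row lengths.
Row-insert each entry into an empty tableau.

After inserting 2: P = [[2]].
After inserting 3: P = [[2, 3]].
After inserting 1: P = [[1, 3], [2]].
After inserting 5: P = [[1, 3, 5], [2]].
After inserting 6: P = [[1, 3, 5, 6], [2]].
After inserting 4: P = [[1, 3, 4, 6], [2, 5]].

The final insertion tableau P = [[1, 3, 4, 6], [2, 5]] has shape [4, 2].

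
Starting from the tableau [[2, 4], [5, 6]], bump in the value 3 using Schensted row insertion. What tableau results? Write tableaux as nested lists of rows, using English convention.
In row 1, 3 replaces 4 (the leftmost entry greater than 3); 4 is bumped to row 2. In row 2, 4 replaces 5 (the leftmost entry greater than 4); 5 is bumped to row 3. 5 starts a new row 3. The new tableau is [[2, 3], [4, 6], [5]].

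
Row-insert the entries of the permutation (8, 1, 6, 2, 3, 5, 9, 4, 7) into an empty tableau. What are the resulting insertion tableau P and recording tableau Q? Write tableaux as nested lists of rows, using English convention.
Insert each entry of the permutation into P by Schensted row insertion, recording in Q the position of each new cell.

After inserting 8: P = [[8]].
After inserting 1: P = [[1], [8]].
After inserting 6: P = [[1, 6], [8]].
After inserting 2: P = [[1, 2], [6], [8]].
After inserting 3: P = [[1, 2, 3], [6], [8]].
After inserting 5: P = [[1, 2, 3, 5], [6], [8]].
After inserting 9: P = [[1, 2, 3, 5, 9], [6], [8]].
After inserting 4: P = [[1, 2, 3, 4, 9], [5], [6], [8]].
After inserting 7: P = [[1, 2, 3, 4, 7], [5, 9], [6], [8]].

So P = [[1, 2, 3, 4, 7], [5, 9], [6], [8]], Q = [[1, 3, 5, 6, 7], [2, 9], [4], [8]].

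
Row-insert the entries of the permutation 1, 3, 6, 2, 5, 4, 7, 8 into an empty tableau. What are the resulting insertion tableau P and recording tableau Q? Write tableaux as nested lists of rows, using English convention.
Insert each entry of the permutation into P by Schensted row insertion, recording in Q the position of each new cell.

After inserting 1: P = [[1]].
After inserting 3: P = [[1, 3]].
After inserting 6: P = [[1, 3, 6]].
After inserting 2: P = [[1, 2, 6], [3]].
After inserting 5: P = [[1, 2, 5], [3, 6]].
After inserting 4: P = [[1, 2, 4], [3, 5], [6]].
After inserting 7: P = [[1, 2, 4, 7], [3, 5], [6]].
After inserting 8: P = [[1, 2, 4, 7, 8], [3, 5], [6]].

So P = [[1, 2, 4, 7, 8], [3, 5], [6]], Q = [[1, 2, 3, 7, 8], [4, 5], [6]].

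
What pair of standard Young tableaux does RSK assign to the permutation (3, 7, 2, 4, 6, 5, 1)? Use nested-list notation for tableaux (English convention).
Insert each entry of the permutation into P by Schensted row insertion, recording in Q the position of each new cell.

Insert 3: appended to row 1. P = [[3]].
Insert 7: appended to row 1. P = [[3, 7]].
Insert 2: 2 bumps 3 from row 1; 3 starts row 2. P = [[2, 7], [3]].
Insert 4: 4 bumps 7 from row 1; 7 appends to row 2. P = [[2, 4], [3, 7]].
Insert 6: appended to row 1. P = [[2, 4, 6], [3, 7]].
Insert 5: 5 bumps 6 from row 1; 6 bumps 7 from row 2; 7 starts row 3. P = [[2, 4, 5], [3, 6], [7]].
Insert 1: 1 bumps 2 from row 1; 2 bumps 3 from row 2; 3 bumps 7 from row 3; 7 starts row 4. P = [[1, 4, 5], [2, 6], [3], [7]].

So P = [[1, 4, 5], [2, 6], [3], [7]], Q = [[1, 2, 5], [3, 4], [6], [7]].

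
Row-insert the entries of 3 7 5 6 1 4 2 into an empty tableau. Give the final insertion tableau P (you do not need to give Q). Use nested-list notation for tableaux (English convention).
Insert 3: appended to row 1. P = [[3]].
Insert 7: appended to row 1. P = [[3, 7]].
Insert 5: 5 bumps 7 from row 1; 7 starts row 2. P = [[3, 5], [7]].
Insert 6: appended to row 1. P = [[3, 5, 6], [7]].
Insert 1: 1 bumps 3 from row 1; 3 bumps 7 from row 2; 7 starts row 3. P = [[1, 5, 6], [3], [7]].
Insert 4: 4 bumps 5 from row 1; 5 appends to row 2. P = [[1, 4, 6], [3, 5], [7]].
Insert 2: 2 bumps 4 from row 1; 4 bumps 5 from row 2; 5 bumps 7 from row 3; 7 starts row 4. P = [[1, 2, 6], [3, 4], [5], [7]].

So P = [[1, 2, 6], [3, 4], [5], [7]].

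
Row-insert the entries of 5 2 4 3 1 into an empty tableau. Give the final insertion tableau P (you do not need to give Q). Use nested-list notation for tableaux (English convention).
After inserting 5: P = [[5]].
After inserting 2: P = [[2], [5]].
After inserting 4: P = [[2, 4], [5]].
After inserting 3: P = [[2, 3], [4], [5]].
After inserting 1: P = [[1, 3], [2], [4], [5]].

So P = [[1, 3], [2], [4], [5]].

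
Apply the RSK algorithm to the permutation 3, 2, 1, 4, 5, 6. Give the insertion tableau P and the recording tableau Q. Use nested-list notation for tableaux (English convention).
P = [[1, 4, 5, 6], [2], [3]], Q = [[1, 4, 5, 6], [2], [3]]

Insert each entry of the permutation into P by Schensted row insertion, recording in Q the position of each new cell.

After inserting 3: P = [[3]].
After inserting 2: P = [[2], [3]].
After inserting 1: P = [[1], [2], [3]].
After inserting 4: P = [[1, 4], [2], [3]].
After inserting 5: P = [[1, 4, 5], [2], [3]].
After inserting 6: P = [[1, 4, 5, 6], [2], [3]].

So P = [[1, 4, 5, 6], [2], [3]], Q = [[1, 4, 5, 6], [2], [3]].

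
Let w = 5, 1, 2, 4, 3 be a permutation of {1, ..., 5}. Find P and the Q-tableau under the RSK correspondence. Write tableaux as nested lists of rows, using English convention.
Insert each entry of the permutation into P by Schensted row insertion, recording in Q the position of each new cell.

Insert 5: appended to row 1. P = [[5]], Q = [[1]].
Insert 1: 1 bumps 5 from row 1; 5 starts row 2. P = [[1], [5]], Q = [[1], [2]].
Insert 2: appended to row 1. P = [[1, 2], [5]], Q = [[1, 3], [2]].
Insert 4: appended to row 1. P = [[1, 2, 4], [5]], Q = [[1, 3, 4], [2]].
Insert 3: 3 bumps 4 from row 1; 4 bumps 5 from row 2; 5 starts row 3. P = [[1, 2, 3], [4], [5]], Q = [[1, 3, 4], [2], [5]].

So P = [[1, 2, 3], [4], [5]], Q = [[1, 3, 4], [2], [5]].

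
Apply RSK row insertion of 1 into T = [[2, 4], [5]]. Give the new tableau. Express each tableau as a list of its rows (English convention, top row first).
[[1, 4], [2], [5]]

In row 1, 1 replaces 2 (the leftmost entry greater than 1); 2 is bumped to row 2. In row 2, 2 replaces 5 (the leftmost entry greater than 2); 5 is bumped to row 3. 5 starts a new row 3. The new tableau is [[1, 4], [2], [5]].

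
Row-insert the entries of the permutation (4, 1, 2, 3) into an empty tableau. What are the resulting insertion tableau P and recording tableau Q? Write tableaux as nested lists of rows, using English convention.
P = [[1, 2, 3], [4]], Q = [[1, 3, 4], [2]]

Insert each entry of the permutation into P by Schensted row insertion, recording in Q the position of each new cell.

Insert 4: appended to row 1. P = [[4]].
Insert 1: 1 bumps 4 from row 1; 4 starts row 2. P = [[1], [4]].
Insert 2: appended to row 1. P = [[1, 2], [4]].
Insert 3: appended to row 1. P = [[1, 2, 3], [4]].

So P = [[1, 2, 3], [4]], Q = [[1, 3, 4], [2]].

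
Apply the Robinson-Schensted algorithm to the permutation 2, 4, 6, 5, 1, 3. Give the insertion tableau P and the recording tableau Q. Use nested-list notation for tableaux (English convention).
P = [[1, 3, 5], [2, 4], [6]], Q = [[1, 2, 3], [4, 6], [5]]

Insert each entry of the permutation into P by Schensted row insertion, recording in Q the position of each new cell.

Insert 2: appended to row 1. P = [[2]].
Insert 4: appended to row 1. P = [[2, 4]].
Insert 6: appended to row 1. P = [[2, 4, 6]].
Insert 5: 5 bumps 6 from row 1; 6 starts row 2. P = [[2, 4, 5], [6]].
Insert 1: 1 bumps 2 from row 1; 2 bumps 6 from row 2; 6 starts row 3. P = [[1, 4, 5], [2], [6]].
Insert 3: 3 bumps 4 from row 1; 4 appends to row 2. P = [[1, 3, 5], [2, 4], [6]].

So P = [[1, 3, 5], [2, 4], [6]], Q = [[1, 2, 3], [4, 6], [5]].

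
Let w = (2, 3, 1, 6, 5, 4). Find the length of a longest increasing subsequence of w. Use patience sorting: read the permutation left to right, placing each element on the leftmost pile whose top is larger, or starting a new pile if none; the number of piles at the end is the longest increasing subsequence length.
3

2: new pile. tops = [2]
3: new pile. tops = [2, 3]
1: onto pile 1 (replacing 2). tops = [1, 3]
6: new pile. tops = [1, 3, 6]
5: onto pile 3 (replacing 6). tops = [1, 3, 5]
4: onto pile 3 (replacing 5). tops = [1, 3, 4]

3 piles, so the longest increasing subsequence has length 3.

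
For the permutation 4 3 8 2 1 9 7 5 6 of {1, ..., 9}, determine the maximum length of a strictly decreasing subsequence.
4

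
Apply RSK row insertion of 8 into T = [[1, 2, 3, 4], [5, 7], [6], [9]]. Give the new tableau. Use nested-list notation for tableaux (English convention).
8 is larger than every entry of row 1, so it is appended to row 1. The new tableau is [[1, 2, 3, 4, 8], [5, 7], [6], [9]].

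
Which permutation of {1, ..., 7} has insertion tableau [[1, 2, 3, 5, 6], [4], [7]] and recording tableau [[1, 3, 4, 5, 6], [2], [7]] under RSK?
Reverse RSK: for i = n, n-1, ..., 1, locate i in Q, remove the corresponding corner cell from P, and reverse-bump its entry up through P; the value ejected from row 1 is w(i).

So w = 7 1 2 4 5 6 3.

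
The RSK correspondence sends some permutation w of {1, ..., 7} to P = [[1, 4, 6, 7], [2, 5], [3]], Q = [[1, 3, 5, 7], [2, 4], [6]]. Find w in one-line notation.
3 2 5 4 6 1 7

Reverse RSK: for i = n, n-1, ..., 1, locate i in Q, remove the corresponding corner cell from P, and reverse-bump its entry up through P; the value ejected from row 1 is w(i).

So w = 3 2 5 4 6 1 7.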